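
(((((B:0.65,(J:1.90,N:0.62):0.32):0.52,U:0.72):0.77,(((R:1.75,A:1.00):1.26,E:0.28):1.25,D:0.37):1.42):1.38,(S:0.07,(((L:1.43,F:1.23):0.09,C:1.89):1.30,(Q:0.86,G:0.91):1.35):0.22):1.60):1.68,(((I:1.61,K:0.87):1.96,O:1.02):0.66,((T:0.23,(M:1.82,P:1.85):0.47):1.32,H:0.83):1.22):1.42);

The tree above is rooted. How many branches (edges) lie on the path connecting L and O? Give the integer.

The MRCA of L and O is the root of the tree.
From L up to that node: 6 branches. From O up to the same node: 3 branches. Total: 6 + 3 = 9.

9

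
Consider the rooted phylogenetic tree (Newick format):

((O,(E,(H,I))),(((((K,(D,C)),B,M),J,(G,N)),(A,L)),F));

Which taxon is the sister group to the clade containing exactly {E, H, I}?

O

The clade containing exactly {E, H, I} attaches to the tree at the node subtending (O,(E,(H,I))).
The other lineage descending from that same node — the sister group — is the single tip O.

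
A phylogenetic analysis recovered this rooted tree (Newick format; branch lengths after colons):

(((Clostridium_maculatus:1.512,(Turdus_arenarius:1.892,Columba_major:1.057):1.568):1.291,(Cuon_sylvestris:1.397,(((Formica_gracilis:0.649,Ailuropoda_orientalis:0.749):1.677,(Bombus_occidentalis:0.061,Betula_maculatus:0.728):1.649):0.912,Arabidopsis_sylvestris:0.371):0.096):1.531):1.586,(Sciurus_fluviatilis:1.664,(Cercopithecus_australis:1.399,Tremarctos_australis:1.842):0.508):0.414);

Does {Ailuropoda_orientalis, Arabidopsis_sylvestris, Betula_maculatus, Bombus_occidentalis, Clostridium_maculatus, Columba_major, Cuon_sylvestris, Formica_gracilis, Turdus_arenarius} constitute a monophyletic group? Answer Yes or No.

The most recent common ancestor of these taxa subtends ((Clostridium_maculatus,(Turdus_arenarius,Columba_major)),(Cuon_sylvestris,(((Formica_gracilis,Ailuropoda_orientalis),(Bombus_occidentalis,Betula_maculatus)),Arabidopsis_sylvestris))).
That clade has exactly 9 tips — every listed taxon and nothing else — so the group is monophyletic.

Yes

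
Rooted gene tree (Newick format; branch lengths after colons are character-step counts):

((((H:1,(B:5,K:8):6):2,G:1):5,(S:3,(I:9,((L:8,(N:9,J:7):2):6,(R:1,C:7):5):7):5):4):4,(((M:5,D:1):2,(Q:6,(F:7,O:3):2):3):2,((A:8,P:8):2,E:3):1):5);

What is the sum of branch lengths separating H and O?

The path runs H → … → MRCA → … → O; the MRCA is the root of the tree.
Branch lengths along that path: 1 + 2 + 5 + 4 + 5 + 2 + 3 + 2 + 3 = 27.

27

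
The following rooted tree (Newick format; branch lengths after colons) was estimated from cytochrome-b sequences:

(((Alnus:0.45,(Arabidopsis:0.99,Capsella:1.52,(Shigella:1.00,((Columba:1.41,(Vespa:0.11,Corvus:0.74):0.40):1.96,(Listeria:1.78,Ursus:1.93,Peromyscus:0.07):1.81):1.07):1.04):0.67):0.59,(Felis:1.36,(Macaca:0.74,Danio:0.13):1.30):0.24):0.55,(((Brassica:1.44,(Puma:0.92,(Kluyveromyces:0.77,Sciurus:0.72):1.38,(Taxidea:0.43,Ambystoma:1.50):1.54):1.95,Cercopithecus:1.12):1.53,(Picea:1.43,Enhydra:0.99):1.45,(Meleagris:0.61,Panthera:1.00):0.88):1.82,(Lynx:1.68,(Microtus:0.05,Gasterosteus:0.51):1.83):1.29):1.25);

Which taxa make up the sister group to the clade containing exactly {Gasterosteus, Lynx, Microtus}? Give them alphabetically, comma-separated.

Ambystoma, Brassica, Cercopithecus, Enhydra, Kluyveromyces, Meleagris, Panthera, Picea, Puma, Sciurus, Taxidea

The clade containing exactly {Gasterosteus, Lynx, Microtus} attaches to the tree at the node subtending (((Brassica,(Puma,(Kluyveromyces,Sciurus),(Taxidea,Ambystoma)),Cercopithecus),(Picea,Enhydra),(Meleagris,Panthera)),(Lynx,(Microtus,Gasterosteus))).
The other lineage descending from that same node — the sister group — is ((Brassica,(Puma,(Kluyveromyces,Sciurus),(Taxidea,Ambystoma)),Cercopithecus),(Picea,Enhydra),(Meleagris,Panthera)); its 11 tips in alphabetical order are the answer.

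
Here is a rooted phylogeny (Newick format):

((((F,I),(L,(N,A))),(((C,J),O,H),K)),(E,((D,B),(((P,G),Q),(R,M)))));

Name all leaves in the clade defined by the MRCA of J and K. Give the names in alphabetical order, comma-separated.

C, H, J, K, O

Tracing J: it sits inside (C,J).
Tracing K: it sits inside (((C,J),O,H),K).
The smallest clade enclosing both is (((C,J),O,H),K); the answer is its 5 terminal taxa in alphabetical order.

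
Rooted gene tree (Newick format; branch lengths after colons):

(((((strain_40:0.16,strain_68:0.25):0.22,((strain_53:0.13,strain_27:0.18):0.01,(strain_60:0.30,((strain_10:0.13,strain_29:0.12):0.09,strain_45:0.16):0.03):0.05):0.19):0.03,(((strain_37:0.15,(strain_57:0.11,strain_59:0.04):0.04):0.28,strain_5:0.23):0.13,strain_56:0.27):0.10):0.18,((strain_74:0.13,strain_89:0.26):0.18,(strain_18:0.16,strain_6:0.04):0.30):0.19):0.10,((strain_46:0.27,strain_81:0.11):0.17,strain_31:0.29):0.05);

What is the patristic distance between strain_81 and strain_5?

The path runs strain_81 → … → MRCA → … → strain_5; the MRCA is the root of the tree.
Branch lengths along that path: 0.11 + 0.17 + 0.05 + 0.10 + 0.18 + 0.10 + 0.13 + 0.23 = 1.07.

1.07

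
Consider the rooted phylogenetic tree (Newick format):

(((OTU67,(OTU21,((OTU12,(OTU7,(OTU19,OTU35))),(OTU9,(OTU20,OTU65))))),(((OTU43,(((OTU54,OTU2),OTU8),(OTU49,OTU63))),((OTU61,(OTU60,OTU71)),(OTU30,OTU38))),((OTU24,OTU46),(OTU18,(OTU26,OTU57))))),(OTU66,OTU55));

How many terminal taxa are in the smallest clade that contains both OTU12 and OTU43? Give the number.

The MRCA of OTU12 and OTU43 is the node subtending ((OTU67,(OTU21,((OTU12,(OTU7,(OTU19,OTU35))),(OTU9,(OTU20,OTU65))))),(((OTU43,(((OTU54,OTU2),OTU8),(OTU49,OTU63))),((OTU61,(OTU60,OTU71)),(OTU30,OTU38))),((OTU24,OTU46),(OTU18,(OTU26,OTU57))))).
That clade contains 25 terminal taxa: OTU12, OTU18, OTU19, OTU2, OTU20, OTU21, OTU24, OTU26, OTU30, OTU35, OTU38, OTU43, OTU46, OTU49, OTU54, OTU57, OTU60, OTU61, OTU63, OTU65, OTU67, OTU7, OTU71, OTU8, OTU9.

25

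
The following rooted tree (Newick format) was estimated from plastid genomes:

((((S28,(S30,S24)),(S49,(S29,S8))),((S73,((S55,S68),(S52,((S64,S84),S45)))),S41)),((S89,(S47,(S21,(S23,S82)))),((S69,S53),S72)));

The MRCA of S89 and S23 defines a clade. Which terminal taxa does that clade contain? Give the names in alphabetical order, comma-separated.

Tracing S89: it sits inside (S89,(S47,(S21,(S23,S82)))).
Tracing S23: it sits inside (S23,S82).
The smallest clade enclosing both is (S89,(S47,(S21,(S23,S82)))); the answer is its 5 terminal taxa in alphabetical order.

S21, S23, S47, S82, S89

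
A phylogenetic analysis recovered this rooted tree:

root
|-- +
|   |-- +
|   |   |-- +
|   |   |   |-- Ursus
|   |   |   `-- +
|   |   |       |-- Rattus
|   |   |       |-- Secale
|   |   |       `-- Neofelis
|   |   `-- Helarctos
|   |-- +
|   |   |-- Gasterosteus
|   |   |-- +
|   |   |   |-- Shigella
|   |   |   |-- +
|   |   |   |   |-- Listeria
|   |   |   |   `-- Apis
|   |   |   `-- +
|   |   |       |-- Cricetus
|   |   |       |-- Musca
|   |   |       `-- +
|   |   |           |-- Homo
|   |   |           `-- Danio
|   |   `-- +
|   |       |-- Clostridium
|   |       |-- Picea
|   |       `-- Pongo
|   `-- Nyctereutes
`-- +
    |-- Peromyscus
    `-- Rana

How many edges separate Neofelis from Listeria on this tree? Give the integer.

8

The MRCA of Neofelis and Listeria is the node subtending (((Ursus,(Rattus,Secale,Neofelis)),Helarctos),(Gasterosteus,(Shigella,(Listeria,Apis),(Cricetus,Musca,(Homo,Danio))),(Clostridium,Picea,Pongo)),Nyctereutes).
From Neofelis up to that node: 4 branches. From Listeria up to the same node: 4 branches. Total: 4 + 4 = 8.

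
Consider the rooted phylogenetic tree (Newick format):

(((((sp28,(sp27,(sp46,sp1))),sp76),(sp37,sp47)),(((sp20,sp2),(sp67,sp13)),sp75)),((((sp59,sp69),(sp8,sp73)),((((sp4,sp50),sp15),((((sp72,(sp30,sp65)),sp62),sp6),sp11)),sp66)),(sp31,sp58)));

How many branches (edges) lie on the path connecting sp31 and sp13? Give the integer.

8

The MRCA of sp31 and sp13 is the root of the tree.
From sp31 up to that node: 3 branches. From sp13 up to the same node: 5 branches. Total: 3 + 5 = 8.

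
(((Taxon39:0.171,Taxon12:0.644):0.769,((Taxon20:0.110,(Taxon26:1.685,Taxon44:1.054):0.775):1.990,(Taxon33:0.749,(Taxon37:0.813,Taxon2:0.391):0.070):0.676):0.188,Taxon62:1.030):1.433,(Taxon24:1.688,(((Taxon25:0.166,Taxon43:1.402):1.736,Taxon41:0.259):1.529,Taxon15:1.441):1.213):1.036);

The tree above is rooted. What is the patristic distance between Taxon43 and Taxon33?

9.962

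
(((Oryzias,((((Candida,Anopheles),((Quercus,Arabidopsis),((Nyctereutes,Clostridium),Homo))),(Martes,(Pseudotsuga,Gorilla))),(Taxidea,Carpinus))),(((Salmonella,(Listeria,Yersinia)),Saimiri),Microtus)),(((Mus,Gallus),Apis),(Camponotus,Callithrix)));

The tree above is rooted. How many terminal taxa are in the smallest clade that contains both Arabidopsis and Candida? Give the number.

The MRCA of Arabidopsis and Candida is the node subtending ((Candida,Anopheles),((Quercus,Arabidopsis),((Nyctereutes,Clostridium),Homo))).
That clade contains 7 terminal taxa: Anopheles, Arabidopsis, Candida, Clostridium, Homo, Nyctereutes, Quercus.

7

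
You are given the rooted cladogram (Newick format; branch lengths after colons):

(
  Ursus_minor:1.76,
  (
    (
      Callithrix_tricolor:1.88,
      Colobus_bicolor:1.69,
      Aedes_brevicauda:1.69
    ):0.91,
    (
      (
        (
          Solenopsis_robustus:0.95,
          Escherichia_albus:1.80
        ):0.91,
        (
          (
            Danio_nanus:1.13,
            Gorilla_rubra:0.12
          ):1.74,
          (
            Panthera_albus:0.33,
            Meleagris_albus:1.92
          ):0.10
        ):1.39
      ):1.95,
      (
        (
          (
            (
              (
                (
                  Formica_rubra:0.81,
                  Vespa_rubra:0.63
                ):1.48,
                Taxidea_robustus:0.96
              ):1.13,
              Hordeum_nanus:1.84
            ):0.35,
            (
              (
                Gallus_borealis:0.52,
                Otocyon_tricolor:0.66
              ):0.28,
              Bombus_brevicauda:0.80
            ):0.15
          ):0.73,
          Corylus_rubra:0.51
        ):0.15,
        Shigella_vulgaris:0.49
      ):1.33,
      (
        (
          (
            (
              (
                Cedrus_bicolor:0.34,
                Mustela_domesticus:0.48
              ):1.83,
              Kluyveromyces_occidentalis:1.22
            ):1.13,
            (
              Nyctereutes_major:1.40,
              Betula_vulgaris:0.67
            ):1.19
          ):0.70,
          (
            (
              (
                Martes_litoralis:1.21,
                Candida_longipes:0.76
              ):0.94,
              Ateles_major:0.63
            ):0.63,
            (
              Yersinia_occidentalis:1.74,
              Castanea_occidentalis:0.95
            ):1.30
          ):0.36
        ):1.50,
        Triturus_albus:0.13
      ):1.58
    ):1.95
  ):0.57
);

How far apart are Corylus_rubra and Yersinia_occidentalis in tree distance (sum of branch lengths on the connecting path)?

The path runs Corylus_rubra → … → MRCA → … → Yersinia_occidentalis; the MRCA is the node subtending (((Solenopsis_robustus,Escherichia_albus),((Danio_nanus,Gorilla_rubra),(Panthera_albus,Meleagris_albus))),((((((Formica_rubra,Vespa_rubra),Taxidea_robustus),Hordeum_nanus),((Gallus_borealis,Otocyon_tricolor),Bombus_brevicauda)),Corylus_rubra),Shigella_vulgaris),(((((Cedrus_bicolor,Mustela_domesticus),Kluyveromyces_occidentalis),(Nyctereutes_major,Betula_vulgaris)),(((Martes_litoralis,Candida_longipes),Ateles_major),(Yersinia_occidentalis,Castanea_occidentalis))),Triturus_albus)).
Branch lengths along that path: 0.51 + 0.15 + 1.33 + 1.58 + 1.50 + 0.36 + 1.30 + 1.74 = 8.47.

8.47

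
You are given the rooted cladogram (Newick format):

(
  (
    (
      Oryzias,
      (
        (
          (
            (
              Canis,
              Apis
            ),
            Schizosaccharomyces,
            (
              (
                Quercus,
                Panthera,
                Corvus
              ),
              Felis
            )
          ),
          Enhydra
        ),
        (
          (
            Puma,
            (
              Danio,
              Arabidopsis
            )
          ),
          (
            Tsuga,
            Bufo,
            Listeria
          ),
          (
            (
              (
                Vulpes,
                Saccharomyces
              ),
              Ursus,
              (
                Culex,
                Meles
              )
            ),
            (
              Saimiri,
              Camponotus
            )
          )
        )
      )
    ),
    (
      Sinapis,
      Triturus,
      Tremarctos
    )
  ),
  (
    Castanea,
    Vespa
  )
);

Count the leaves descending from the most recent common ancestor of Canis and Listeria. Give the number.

The MRCA of Canis and Listeria is the node subtending ((((Canis,Apis),Schizosaccharomyces,((Quercus,Panthera,Corvus),Felis)),Enhydra),((Puma,(Danio,Arabidopsis)),(Tsuga,Bufo,Listeria),(((Vulpes,Saccharomyces),Ursus,(Culex,Meles)),(Saimiri,Camponotus)))).
That clade contains 21 terminal taxa: Apis, Arabidopsis, Bufo, Camponotus, Canis, Corvus, Culex, Danio, Enhydra, Felis, Listeria, Meles, Panthera, Puma, Quercus, Saccharomyces, Saimiri, Schizosaccharomyces, Tsuga, Ursus, Vulpes.

21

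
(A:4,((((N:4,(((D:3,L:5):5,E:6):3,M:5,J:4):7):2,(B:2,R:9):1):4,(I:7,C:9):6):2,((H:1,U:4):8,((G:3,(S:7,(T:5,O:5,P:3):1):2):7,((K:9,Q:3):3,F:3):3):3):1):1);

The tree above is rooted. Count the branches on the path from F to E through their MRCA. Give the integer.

The MRCA of F and E is the node subtending ((((N,(((D,L),E),M,J)),(B,R)),(I,C)),((H,U),((G,(S,(T,O,P))),((K,Q),F)))).
From F up to that node: 4 branches. From E up to the same node: 6 branches. Total: 4 + 6 = 10.

10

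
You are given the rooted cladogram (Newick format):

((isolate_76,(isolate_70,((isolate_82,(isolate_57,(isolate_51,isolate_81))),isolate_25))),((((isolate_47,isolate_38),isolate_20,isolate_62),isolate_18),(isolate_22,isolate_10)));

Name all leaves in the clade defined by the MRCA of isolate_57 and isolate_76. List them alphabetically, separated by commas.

isolate_25, isolate_51, isolate_57, isolate_70, isolate_76, isolate_81, isolate_82

Tracing isolate_57: it sits inside (isolate_57,(isolate_51,isolate_81)).
Tracing isolate_76: it sits inside (isolate_76,(isolate_70,((isolate_82,(isolate_57,(isolate_51,isolate_81))),isolate_25))).
The smallest clade enclosing both is (isolate_76,(isolate_70,((isolate_82,(isolate_57,(isolate_51,isolate_81))),isolate_25))); the answer is its 7 terminal taxa in alphabetical order.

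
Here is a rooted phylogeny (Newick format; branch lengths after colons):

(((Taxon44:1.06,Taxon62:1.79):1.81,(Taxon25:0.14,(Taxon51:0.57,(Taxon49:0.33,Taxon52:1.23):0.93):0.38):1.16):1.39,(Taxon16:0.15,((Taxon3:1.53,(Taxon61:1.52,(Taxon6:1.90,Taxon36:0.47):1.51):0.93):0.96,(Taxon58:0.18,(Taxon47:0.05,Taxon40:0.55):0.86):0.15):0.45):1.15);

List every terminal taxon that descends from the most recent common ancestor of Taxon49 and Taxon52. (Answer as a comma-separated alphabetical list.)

Taxon49, Taxon52

Tracing Taxon49: it sits inside (Taxon49,Taxon52).
Tracing Taxon52: it sits inside (Taxon49,Taxon52).
The smallest clade enclosing both is (Taxon49,Taxon52); the answer is its 2 terminal taxa in alphabetical order.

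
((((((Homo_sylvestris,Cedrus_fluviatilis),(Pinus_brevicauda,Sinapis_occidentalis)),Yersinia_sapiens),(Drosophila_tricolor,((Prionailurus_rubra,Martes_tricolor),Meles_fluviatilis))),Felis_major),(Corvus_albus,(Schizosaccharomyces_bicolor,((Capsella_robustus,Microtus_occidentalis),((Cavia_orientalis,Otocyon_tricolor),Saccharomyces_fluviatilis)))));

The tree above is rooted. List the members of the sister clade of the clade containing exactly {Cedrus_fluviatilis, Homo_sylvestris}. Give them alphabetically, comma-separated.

The clade containing exactly {Cedrus_fluviatilis, Homo_sylvestris} attaches to the tree at the node subtending ((Homo_sylvestris,Cedrus_fluviatilis),(Pinus_brevicauda,Sinapis_occidentalis)).
The other lineage descending from that same node — the sister group — is (Pinus_brevicauda,Sinapis_occidentalis); its 2 tips in alphabetical order are the answer.

Pinus_brevicauda, Sinapis_occidentalis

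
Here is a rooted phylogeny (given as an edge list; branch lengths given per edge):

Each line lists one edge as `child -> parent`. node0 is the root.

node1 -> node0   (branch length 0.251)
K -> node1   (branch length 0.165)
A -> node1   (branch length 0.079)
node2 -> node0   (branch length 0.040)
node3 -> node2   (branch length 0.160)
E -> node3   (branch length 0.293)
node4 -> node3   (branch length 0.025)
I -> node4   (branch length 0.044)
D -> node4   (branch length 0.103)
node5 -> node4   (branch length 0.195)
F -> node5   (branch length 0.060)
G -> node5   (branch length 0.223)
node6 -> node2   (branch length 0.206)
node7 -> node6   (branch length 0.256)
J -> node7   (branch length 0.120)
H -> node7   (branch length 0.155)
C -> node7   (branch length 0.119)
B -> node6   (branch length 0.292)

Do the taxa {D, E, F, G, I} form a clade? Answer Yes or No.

The most recent common ancestor of these taxa subtends (E,(I,D,(F,G))).
That clade has exactly 5 tips — every listed taxon and nothing else — so the group is monophyletic.

Yes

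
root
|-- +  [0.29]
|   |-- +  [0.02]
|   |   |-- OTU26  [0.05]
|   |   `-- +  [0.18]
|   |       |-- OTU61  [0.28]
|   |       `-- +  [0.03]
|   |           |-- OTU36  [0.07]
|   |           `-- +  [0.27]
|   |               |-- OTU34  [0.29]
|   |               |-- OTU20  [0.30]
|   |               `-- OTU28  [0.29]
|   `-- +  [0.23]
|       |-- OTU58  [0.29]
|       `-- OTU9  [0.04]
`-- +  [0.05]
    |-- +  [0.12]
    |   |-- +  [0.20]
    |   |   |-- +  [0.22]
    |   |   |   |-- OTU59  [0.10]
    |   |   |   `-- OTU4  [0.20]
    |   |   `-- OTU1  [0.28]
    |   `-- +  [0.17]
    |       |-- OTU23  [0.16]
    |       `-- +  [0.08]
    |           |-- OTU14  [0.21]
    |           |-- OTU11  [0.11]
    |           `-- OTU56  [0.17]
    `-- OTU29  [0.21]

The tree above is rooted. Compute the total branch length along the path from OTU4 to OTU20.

The path runs OTU4 → … → MRCA → … → OTU20; the MRCA is the root of the tree.
Branch lengths along that path: 0.20 + 0.22 + 0.20 + 0.12 + 0.05 + 0.29 + 0.02 + 0.18 + 0.03 + 0.27 + 0.30 = 1.88.

1.88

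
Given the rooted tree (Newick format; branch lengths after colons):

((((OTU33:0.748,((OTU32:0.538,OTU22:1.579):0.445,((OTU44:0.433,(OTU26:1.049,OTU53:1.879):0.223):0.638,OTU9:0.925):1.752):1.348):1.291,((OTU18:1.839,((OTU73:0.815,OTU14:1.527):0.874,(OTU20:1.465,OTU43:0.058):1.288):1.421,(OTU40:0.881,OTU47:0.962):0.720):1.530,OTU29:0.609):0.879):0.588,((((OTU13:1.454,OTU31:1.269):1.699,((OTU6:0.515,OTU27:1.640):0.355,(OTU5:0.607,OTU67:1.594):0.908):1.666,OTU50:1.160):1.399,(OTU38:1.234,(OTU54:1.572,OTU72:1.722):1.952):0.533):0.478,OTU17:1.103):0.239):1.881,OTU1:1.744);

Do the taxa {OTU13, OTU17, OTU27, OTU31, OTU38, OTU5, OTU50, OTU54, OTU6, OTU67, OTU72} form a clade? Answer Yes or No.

The most recent common ancestor of these taxa subtends ((((OTU13,OTU31),((OTU6,OTU27),(OTU5,OTU67)),OTU50),(OTU38,(OTU54,OTU72))),OTU17).
That clade has exactly 11 tips — every listed taxon and nothing else — so the group is monophyletic.

Yes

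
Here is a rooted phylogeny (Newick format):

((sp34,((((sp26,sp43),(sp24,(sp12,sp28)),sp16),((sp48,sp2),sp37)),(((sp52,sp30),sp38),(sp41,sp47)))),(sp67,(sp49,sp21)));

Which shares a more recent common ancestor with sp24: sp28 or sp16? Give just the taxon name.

The MRCA of sp24 and sp28 subtends (sp24,(sp12,sp28)) (3 taxa).
The MRCA of sp24 and sp16 subtends ((sp26,sp43),(sp24,(sp12,sp28)),sp16) (6 taxa).
The first is nested inside the second, so sp24 shares a more recent common ancestor with sp28.

sp28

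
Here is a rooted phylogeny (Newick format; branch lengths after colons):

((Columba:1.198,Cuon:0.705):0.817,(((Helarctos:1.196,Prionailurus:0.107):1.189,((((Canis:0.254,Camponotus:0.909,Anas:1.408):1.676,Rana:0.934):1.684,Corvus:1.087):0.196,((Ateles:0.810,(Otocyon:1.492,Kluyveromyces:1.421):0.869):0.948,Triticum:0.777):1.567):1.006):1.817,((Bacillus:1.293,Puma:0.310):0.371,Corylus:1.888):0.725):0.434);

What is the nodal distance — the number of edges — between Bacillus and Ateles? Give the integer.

The MRCA of Bacillus and Ateles is the node subtending (((Helarctos,Prionailurus),((((Canis,Camponotus,Anas),Rana),Corvus),((Ateles,(Otocyon,Kluyveromyces)),Triticum))),((Bacillus,Puma),Corylus)).
From Bacillus up to that node: 3 branches. From Ateles up to the same node: 5 branches. Total: 3 + 5 = 8.

8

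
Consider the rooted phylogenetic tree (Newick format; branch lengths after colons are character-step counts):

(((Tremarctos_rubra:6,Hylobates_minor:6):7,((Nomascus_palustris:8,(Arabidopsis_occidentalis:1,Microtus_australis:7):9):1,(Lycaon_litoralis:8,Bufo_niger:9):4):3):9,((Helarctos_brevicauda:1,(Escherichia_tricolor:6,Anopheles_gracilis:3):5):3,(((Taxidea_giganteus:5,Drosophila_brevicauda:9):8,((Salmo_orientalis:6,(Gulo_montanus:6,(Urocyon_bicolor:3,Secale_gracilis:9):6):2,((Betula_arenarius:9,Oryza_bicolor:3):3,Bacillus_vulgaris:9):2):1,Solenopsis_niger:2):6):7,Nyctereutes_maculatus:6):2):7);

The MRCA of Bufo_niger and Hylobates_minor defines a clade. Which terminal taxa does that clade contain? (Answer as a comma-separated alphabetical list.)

Tracing Bufo_niger: it sits inside (Lycaon_litoralis,Bufo_niger).
Tracing Hylobates_minor: it sits inside (Tremarctos_rubra,Hylobates_minor).
The smallest clade enclosing both is ((Tremarctos_rubra,Hylobates_minor),((Nomascus_palustris,(Arabidopsis_occidentalis,Microtus_australis)),(Lycaon_litoralis,Bufo_niger))); the answer is its 7 terminal taxa in alphabetical order.

Arabidopsis_occidentalis, Bufo_niger, Hylobates_minor, Lycaon_litoralis, Microtus_australis, Nomascus_palustris, Tremarctos_rubra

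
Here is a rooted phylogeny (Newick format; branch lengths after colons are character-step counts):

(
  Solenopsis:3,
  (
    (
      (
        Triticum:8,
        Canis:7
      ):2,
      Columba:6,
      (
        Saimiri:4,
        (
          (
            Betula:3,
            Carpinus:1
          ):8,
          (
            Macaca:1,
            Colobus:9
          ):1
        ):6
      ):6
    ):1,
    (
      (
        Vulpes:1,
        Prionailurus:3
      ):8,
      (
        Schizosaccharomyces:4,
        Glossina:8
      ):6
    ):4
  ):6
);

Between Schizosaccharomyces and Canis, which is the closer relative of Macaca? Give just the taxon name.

The MRCA of Macaca and Canis subtends ((Triticum,Canis),Columba,(Saimiri,((Betula,Carpinus),(Macaca,Colobus)))) (8 taxa).
The MRCA of Macaca and Schizosaccharomyces subtends (((Triticum,Canis),Columba,(Saimiri,((Betula,Carpinus),(Macaca,Colobus)))),((Vulpes,Prionailurus),(Schizosaccharomyces,Glossina))) (12 taxa).
The first is nested inside the second, so Macaca shares a more recent common ancestor with Canis.

Canis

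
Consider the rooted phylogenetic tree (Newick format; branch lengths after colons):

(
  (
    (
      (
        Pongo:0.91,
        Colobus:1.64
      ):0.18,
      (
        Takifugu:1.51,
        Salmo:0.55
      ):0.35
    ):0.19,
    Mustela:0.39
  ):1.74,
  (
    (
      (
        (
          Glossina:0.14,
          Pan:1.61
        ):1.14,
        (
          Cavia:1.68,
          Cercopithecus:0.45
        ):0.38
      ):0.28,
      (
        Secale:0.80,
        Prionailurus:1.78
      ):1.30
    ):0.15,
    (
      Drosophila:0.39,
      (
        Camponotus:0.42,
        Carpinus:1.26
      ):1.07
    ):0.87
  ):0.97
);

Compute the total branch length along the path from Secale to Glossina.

3.66

The path runs Secale → … → MRCA → … → Glossina; the MRCA is the node subtending (((Glossina,Pan),(Cavia,Cercopithecus)),(Secale,Prionailurus)).
Branch lengths along that path: 0.80 + 1.30 + 0.28 + 1.14 + 0.14 = 3.66.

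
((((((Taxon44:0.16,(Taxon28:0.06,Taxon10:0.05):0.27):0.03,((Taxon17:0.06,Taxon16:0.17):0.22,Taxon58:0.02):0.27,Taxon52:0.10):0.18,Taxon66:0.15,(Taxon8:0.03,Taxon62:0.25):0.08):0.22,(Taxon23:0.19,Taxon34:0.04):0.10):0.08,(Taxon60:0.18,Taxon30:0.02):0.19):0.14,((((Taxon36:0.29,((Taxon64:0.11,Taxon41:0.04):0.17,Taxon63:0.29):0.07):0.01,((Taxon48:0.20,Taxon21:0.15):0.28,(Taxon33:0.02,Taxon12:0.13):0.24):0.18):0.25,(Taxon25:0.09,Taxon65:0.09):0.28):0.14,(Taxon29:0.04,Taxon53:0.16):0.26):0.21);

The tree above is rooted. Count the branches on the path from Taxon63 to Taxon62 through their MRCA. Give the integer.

The MRCA of Taxon63 and Taxon62 is the root of the tree.
From Taxon63 up to that node: 6 branches. From Taxon62 up to the same node: 5 branches. Total: 6 + 5 = 11.

11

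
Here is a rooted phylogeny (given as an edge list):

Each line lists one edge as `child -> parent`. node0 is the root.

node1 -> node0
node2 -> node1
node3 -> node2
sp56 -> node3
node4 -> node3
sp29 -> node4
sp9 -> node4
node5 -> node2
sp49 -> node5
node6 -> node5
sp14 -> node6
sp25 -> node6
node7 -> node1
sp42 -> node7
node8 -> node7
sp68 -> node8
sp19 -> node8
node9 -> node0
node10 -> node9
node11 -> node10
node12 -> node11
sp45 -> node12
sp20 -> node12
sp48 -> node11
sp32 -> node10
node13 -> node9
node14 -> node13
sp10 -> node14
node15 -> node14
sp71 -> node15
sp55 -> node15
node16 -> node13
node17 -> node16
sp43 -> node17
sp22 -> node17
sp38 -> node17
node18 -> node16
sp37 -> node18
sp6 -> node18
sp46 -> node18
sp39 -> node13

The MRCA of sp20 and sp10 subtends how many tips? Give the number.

14

The MRCA of sp20 and sp10 is the node subtending ((((sp45,sp20),sp48),sp32),((sp10,(sp71,sp55)),((sp43,sp22,sp38),(sp37,sp6,sp46)),sp39)).
That clade contains 14 terminal taxa: sp10, sp20, sp22, sp32, sp37, sp38, sp39, sp43, sp45, sp46, sp48, sp55, sp6, sp71.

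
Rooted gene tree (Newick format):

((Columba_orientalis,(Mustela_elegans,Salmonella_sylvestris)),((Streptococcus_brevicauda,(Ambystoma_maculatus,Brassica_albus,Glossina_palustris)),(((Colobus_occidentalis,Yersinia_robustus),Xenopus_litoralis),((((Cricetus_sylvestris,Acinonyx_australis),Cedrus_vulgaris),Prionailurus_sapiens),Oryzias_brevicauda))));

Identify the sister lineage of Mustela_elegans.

Mustela_elegans attaches to the tree at the node subtending (Mustela_elegans,Salmonella_sylvestris).
The other lineage descending from that same node — the sister group — is the single tip Salmonella_sylvestris.

Salmonella_sylvestris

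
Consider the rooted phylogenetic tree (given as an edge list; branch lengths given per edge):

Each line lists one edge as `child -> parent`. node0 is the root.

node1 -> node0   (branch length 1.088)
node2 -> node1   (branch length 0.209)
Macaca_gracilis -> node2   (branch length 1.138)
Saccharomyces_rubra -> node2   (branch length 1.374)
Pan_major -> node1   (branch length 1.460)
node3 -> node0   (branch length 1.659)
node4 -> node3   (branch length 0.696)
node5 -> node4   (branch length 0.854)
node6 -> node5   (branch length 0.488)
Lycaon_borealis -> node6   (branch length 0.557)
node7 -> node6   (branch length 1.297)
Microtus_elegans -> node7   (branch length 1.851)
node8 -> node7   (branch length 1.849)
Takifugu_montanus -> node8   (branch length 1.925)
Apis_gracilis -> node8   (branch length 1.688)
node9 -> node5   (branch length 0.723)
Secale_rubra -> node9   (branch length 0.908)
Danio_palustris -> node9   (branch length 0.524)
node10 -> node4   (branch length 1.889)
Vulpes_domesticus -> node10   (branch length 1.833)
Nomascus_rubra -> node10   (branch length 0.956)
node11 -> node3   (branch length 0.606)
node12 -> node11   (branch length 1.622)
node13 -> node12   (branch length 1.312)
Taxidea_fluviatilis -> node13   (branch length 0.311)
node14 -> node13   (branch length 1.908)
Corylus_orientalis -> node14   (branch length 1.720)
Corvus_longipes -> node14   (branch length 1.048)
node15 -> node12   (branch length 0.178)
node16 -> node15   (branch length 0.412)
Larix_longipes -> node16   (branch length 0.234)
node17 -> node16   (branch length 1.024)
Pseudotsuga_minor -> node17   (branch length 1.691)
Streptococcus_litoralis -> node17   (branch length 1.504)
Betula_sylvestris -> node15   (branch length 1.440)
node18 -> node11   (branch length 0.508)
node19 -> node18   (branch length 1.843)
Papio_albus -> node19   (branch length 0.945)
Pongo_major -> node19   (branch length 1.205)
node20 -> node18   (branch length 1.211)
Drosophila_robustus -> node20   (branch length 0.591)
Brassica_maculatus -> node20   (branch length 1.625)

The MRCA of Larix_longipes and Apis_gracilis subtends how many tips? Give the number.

The MRCA of Larix_longipes and Apis_gracilis is the node subtending ((((Lycaon_borealis,(Microtus_elegans,(Takifugu_montanus,Apis_gracilis))),(Secale_rubra,Danio_palustris)),(Vulpes_domesticus,Nomascus_rubra)),(((Taxidea_fluviatilis,(Corylus_orientalis,Corvus_longipes)),((Larix_longipes,(Pseudotsuga_minor,Streptococcus_litoralis)),Betula_sylvestris)),((Papio_albus,Pongo_major),(Drosophila_robustus,Brassica_maculatus)))).
That clade contains 19 terminal taxa: Apis_gracilis, Betula_sylvestris, Brassica_maculatus, Corvus_longipes, Corylus_orientalis, Danio_palustris, Drosophila_robustus, Larix_longipes, Lycaon_borealis, Microtus_elegans, Nomascus_rubra, Papio_albus, Pongo_major, Pseudotsuga_minor, Secale_rubra, Streptococcus_litoralis, Takifugu_montanus, Taxidea_fluviatilis, Vulpes_domesticus.

19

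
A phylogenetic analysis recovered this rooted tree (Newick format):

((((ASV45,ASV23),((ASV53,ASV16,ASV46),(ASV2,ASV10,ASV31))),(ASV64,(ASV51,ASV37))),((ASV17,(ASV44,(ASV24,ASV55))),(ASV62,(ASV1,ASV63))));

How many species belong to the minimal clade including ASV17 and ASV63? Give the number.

The MRCA of ASV17 and ASV63 is the node subtending ((ASV17,(ASV44,(ASV24,ASV55))),(ASV62,(ASV1,ASV63))).
That clade contains 7 terminal taxa: ASV1, ASV17, ASV24, ASV44, ASV55, ASV62, ASV63.

7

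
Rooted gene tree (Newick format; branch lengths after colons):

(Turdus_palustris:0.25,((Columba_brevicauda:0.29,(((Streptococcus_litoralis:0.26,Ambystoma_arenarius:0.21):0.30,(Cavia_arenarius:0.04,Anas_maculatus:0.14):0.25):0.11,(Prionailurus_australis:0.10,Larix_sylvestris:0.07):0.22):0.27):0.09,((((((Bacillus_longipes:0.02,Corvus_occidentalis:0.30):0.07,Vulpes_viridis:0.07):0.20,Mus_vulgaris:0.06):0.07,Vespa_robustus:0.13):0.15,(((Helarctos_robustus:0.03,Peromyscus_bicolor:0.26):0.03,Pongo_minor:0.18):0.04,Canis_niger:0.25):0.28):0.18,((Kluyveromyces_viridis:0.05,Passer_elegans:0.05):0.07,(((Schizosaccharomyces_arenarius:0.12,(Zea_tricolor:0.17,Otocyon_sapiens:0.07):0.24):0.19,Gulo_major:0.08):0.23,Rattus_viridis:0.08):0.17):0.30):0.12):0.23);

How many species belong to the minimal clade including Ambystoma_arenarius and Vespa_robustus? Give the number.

The MRCA of Ambystoma_arenarius and Vespa_robustus is the node subtending ((Columba_brevicauda,(((Streptococcus_litoralis,Ambystoma_arenarius),(Cavia_arenarius,Anas_maculatus)),(Prionailurus_australis,Larix_sylvestris))),((((((Bacillus_longipes,Corvus_occidentalis),Vulpes_viridis),Mus_vulgaris),Vespa_robustus),(((Helarctos_robustus,Peromyscus_bicolor),Pongo_minor),Canis_niger)),((Kluyveromyces_viridis,Passer_elegans),(((Schizosaccharomyces_arenarius,(Zea_tricolor,Otocyon_sapiens)),Gulo_major),Rattus_viridis)))).
That clade contains 23 terminal taxa: Ambystoma_arenarius, Anas_maculatus, Bacillus_longipes, Canis_niger, Cavia_arenarius, Columba_brevicauda, Corvus_occidentalis, Gulo_major, Helarctos_robustus, Kluyveromyces_viridis, Larix_sylvestris, Mus_vulgaris, Otocyon_sapiens, Passer_elegans, Peromyscus_bicolor, Pongo_minor, Prionailurus_australis, Rattus_viridis, Schizosaccharomyces_arenarius, Streptococcus_litoralis, Vespa_robustus, Vulpes_viridis, Zea_tricolor.

23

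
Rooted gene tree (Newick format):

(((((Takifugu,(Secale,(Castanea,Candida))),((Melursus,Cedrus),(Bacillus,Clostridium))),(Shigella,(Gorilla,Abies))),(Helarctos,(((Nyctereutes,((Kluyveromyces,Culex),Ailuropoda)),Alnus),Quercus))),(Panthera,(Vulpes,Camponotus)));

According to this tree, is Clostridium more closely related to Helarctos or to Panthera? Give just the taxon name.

The MRCA of Clostridium and Helarctos subtends ((((Takifugu,(Secale,(Castanea,Candida))),((Melursus,Cedrus),(Bacillus,Clostridium))),(Shigella,(Gorilla,Abies))),(Helarctos,(((Nyctereutes,((Kluyveromyces,Culex),Ailuropoda)),Alnus),Quercus))) (18 taxa).
The MRCA of Clostridium and Panthera is the root, subtending the entire tree (21 taxa).
The first is nested inside the second, so Clostridium shares a more recent common ancestor with Helarctos.

Helarctos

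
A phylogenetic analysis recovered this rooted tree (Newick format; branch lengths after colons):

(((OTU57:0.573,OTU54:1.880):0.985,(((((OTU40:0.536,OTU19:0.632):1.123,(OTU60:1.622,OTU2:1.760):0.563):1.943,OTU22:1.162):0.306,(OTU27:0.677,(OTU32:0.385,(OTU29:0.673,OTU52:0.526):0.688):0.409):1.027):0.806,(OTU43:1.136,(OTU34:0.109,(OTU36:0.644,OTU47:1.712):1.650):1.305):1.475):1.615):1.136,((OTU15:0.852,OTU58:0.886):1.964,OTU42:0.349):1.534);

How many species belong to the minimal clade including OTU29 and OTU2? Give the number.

The MRCA of OTU29 and OTU2 is the node subtending ((((OTU40,OTU19),(OTU60,OTU2)),OTU22),(OTU27,(OTU32,(OTU29,OTU52)))).
That clade contains 9 terminal taxa: OTU19, OTU2, OTU22, OTU27, OTU29, OTU32, OTU40, OTU52, OTU60.

9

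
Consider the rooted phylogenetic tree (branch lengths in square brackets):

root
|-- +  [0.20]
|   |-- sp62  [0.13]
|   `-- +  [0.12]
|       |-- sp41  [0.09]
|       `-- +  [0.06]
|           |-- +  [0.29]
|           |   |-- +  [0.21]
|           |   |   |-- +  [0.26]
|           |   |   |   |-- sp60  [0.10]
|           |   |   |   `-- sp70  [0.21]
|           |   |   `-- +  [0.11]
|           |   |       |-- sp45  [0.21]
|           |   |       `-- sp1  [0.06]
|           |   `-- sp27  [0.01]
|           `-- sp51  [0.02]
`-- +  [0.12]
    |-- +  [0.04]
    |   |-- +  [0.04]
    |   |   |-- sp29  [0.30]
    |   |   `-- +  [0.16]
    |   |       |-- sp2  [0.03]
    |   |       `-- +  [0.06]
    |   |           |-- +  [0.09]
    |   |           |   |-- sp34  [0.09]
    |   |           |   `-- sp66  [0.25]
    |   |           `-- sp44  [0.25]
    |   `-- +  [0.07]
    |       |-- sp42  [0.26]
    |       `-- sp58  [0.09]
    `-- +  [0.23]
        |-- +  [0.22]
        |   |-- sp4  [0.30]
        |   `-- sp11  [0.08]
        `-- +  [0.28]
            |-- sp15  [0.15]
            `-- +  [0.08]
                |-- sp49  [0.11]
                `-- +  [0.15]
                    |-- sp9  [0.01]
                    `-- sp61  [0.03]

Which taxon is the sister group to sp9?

sp9 attaches to the tree at the node subtending (sp9,sp61).
The other lineage descending from that same node — the sister group — is the single tip sp61.

sp61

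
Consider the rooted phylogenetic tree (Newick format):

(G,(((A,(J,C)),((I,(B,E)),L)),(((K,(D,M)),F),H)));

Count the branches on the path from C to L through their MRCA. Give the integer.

5

The MRCA of C and L is the node subtending ((A,(J,C)),((I,(B,E)),L)).
From C up to that node: 3 branches. From L up to the same node: 2 branches. Total: 3 + 2 = 5.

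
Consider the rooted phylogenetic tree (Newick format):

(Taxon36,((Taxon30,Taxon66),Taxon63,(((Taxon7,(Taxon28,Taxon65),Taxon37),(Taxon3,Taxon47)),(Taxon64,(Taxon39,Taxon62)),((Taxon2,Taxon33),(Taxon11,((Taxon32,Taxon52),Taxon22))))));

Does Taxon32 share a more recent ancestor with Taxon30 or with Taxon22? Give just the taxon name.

The MRCA of Taxon32 and Taxon22 subtends ((Taxon32,Taxon52),Taxon22) (3 taxa).
The MRCA of Taxon32 and Taxon30 subtends ((Taxon30,Taxon66),Taxon63,(((Taxon7,(Taxon28,Taxon65),Taxon37),(Taxon3,Taxon47)),(Taxon64,(Taxon39,Taxon62)),((Taxon2,Taxon33),(Taxon11,((Taxon32,Taxon52),Taxon22))))) (18 taxa).
The first is nested inside the second, so Taxon32 shares a more recent common ancestor with Taxon22.

Taxon22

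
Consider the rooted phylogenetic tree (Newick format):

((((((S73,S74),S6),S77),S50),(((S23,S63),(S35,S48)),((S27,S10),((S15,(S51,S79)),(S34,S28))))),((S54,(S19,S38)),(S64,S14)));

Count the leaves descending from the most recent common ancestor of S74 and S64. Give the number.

21

The MRCA of S74 and S64 is the root, so the clade is the entire tree.
That clade contains 21 terminal taxa: S10, S14, S15, S19, S23, S27, S28, S34, S35, S38, S48, S50, S51, S54, S6, S63, S64, S73, S74, S77, S79.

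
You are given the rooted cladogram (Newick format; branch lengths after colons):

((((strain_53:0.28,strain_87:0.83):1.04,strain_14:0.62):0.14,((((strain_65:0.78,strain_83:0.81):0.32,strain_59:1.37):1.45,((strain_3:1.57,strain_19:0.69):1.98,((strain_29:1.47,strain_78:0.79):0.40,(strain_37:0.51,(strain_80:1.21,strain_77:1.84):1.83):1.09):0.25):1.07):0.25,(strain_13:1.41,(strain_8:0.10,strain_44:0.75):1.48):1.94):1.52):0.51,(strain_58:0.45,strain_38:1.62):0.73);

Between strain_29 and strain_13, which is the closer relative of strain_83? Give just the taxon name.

The MRCA of strain_83 and strain_29 subtends (((strain_65,strain_83),strain_59),((strain_3,strain_19),((strain_29,strain_78),(strain_37,(strain_80,strain_77))))) (10 taxa).
The MRCA of strain_83 and strain_13 subtends ((((strain_65,strain_83),strain_59),((strain_3,strain_19),((strain_29,strain_78),(strain_37,(strain_80,strain_77))))),(strain_13,(strain_8,strain_44))) (13 taxa).
The first is nested inside the second, so strain_83 shares a more recent common ancestor with strain_29.

strain_29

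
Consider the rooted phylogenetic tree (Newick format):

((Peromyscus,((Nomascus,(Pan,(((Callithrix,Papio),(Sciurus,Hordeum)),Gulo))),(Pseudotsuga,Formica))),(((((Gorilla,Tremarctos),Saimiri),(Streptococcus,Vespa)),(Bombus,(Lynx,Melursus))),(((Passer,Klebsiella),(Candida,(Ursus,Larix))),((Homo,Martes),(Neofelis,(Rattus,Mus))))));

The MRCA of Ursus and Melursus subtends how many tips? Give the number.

The MRCA of Ursus and Melursus is the node subtending (((((Gorilla,Tremarctos),Saimiri),(Streptococcus,Vespa)),(Bombus,(Lynx,Melursus))),(((Passer,Klebsiella),(Candida,(Ursus,Larix))),((Homo,Martes),(Neofelis,(Rattus,Mus))))).
That clade contains 18 terminal taxa: Bombus, Candida, Gorilla, Homo, Klebsiella, Larix, Lynx, Martes, Melursus, Mus, Neofelis, Passer, Rattus, Saimiri, Streptococcus, Tremarctos, Ursus, Vespa.

18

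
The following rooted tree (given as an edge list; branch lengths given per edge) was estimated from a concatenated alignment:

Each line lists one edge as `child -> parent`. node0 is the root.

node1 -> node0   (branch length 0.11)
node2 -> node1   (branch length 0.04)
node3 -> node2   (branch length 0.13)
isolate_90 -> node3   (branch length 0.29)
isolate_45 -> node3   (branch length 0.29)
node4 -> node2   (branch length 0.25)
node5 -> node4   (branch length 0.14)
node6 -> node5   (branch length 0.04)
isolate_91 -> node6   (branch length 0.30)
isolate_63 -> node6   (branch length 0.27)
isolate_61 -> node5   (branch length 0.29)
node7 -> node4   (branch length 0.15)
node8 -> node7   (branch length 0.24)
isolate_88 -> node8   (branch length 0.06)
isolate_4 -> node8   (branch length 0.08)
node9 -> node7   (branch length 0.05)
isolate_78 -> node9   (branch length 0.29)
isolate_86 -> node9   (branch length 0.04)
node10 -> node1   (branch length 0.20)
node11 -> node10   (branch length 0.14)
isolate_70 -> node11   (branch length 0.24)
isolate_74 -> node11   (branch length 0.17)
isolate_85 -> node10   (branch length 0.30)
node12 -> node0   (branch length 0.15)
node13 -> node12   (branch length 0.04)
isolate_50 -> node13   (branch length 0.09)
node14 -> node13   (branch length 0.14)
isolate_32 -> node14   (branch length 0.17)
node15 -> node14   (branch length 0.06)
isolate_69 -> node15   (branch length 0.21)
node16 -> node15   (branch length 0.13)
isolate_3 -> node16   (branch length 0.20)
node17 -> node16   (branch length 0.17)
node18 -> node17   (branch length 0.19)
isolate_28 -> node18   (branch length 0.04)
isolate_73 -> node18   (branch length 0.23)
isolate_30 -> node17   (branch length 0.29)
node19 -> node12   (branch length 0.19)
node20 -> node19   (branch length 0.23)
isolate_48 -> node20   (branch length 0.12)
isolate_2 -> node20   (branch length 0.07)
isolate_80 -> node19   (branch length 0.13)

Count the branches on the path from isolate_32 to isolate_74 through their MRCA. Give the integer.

The MRCA of isolate_32 and isolate_74 is the root of the tree.
From isolate_32 up to that node: 4 branches. From isolate_74 up to the same node: 4 branches. Total: 4 + 4 = 8.

8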